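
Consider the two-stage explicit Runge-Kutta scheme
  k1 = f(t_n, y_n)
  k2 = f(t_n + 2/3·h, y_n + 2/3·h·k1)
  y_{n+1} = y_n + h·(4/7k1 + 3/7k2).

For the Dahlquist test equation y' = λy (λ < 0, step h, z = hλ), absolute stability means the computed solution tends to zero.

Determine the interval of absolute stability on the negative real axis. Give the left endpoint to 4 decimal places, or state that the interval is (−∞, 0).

On y'=λy, z=hλ:
  k1=λy_n ⇒ h·k1=z·y_n;  k2=λ(1+2/3z)y_n ⇒ h·k2=z(1+2/3z)y_n
  y_{n+1}/y_n = 1 + 4/7z + 3/7z(1+2/3z) = 1 + z + 2/7z²
  R(z) = 1 + z + 2/7z².

Solve |R(x)|<1 on ℝ⁻.
x=-1.63: |R|=0.1291
R=1: x+2/7x²=0 ⇒ x=−7/2=-3.5000; min R=1−1/(4·2/7)=0.1250>−1
Confirm numerically:
  x=-3.031: |R|=0.59385 <1
  x=-2.719: |R|=0.39327 <1
  x=-2.134: |R|=0.16713 <1
  x=-3.765: |R|=1.28506 >1
  x=-3.529: |R|=1.02924 >1
So |R|<1 on (-3.5000, 0).

z∈(-3.5000,0).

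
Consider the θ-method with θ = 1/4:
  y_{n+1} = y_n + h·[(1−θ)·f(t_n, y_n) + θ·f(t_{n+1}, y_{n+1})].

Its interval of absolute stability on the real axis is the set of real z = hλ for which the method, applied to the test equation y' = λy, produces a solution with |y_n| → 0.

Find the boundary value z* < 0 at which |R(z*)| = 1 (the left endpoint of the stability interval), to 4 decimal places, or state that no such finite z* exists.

On y'=λy, z=hλ:
  y_{n+1} = y_n + z·[3/4·y_n + 1/4·y_{n+1}] ⇒ (1 − 1/4z)y_{n+1} = (1 + 3/4z)y_n
  R(z) = (1 + 3/4z)/(1 − 1/4z).

Need |R(x)|<1, x<0.
x=-1.54: |R|=0.1119
R=−1: 1+3/4x = −1+1/4x ⇒ -1/2x=2 ⇒ x=2/(-1/2)=-4.0000
Confirm numerically:
  x=-3.546: |R|=0.87967 <1
  x=-3.384: |R|=0.83315 <1
  x=-2.362: |R|=0.48507 <1
  x=-4.525: |R|=1.12317 >1
  x=-4.231: |R|=1.05613 >1
Stable set (-4.0000, 0).

left endpoint -4.0000.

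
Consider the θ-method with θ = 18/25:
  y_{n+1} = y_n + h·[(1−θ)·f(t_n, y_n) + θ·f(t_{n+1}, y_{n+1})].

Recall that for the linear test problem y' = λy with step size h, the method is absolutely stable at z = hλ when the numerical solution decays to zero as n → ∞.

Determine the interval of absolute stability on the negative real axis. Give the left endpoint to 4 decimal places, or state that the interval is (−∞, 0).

(−∞, 0) — no finite endpoint.

Test eqn y'=λy, z=hλ:
  y_{n+1} = y_n + z·[7/25·y_n + 18/25·y_{n+1}] ⇒ (1 − 18/25z)y_{n+1} = (1 + 7/25z)y_n
  Hence R(z) = (1 + 7/25z)/(1 − 18/25z).

Find x<0 with |R(x)|<1.
x=-1.14: |R|=0.3739
x=-2: |R|=0.1803
x=-10: |R|=0.2195
x=-100: |R|=0.3699
θ=18/25≥1/2 ⇒ |1+7/25x|<|1−18/25x| ∀x<0 ⇒ interval (−∞,0).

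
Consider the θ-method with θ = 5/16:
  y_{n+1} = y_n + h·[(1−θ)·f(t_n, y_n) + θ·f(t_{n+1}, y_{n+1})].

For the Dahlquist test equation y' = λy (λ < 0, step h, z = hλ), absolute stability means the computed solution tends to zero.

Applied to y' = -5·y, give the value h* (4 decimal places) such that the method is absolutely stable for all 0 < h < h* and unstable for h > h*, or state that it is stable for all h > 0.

(-5.3333,0); λ=-5 ⇒ h* = (16/3)/5 = 1.0667.

On y'=λy, z=hλ:
  y_{n+1} = y_n + z·[11/16·y_n + 5/16·y_{n+1}] ⇒ (1 − 5/16z)y_{n+1} = (1 + 11/16z)y_n
  R(z) = (1 + 11/16z)/(1 − 5/16z).

Solve |R(x)|<1 on ℝ⁻.
x=-0.89: |R|=0.3037
R=−1: 1+11/16x = −1+5/16x ⇒ -3/8x=2 ⇒ x=2/(-3/8)=-5.3333
Confirm numerically:
  x=-4.202: |R|=0.81659 <1
  x=-2.998: |R|=0.54785 <1
  x=-2.280: |R|=0.33139 <1
  x=-5.679: |R|=1.04672 >1
  x=-5.594: |R|=1.03557 >1
Interval (-5.3333, 0).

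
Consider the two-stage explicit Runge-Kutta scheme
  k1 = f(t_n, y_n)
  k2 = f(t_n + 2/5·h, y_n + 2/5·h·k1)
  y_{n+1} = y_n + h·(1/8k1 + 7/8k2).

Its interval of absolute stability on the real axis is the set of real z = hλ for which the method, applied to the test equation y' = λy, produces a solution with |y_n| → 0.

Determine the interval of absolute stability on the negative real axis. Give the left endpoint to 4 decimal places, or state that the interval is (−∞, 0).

(-2.8571, 0).

On y'=λy, z=hλ:
  k1=λy_n ⇒ h·k1=z·y_n;  k2=λ(1+2/5z)y_n ⇒ h·k2=z(1+2/5z)y_n
  y_{n+1}/y_n = 1 + 1/8z + 7/8z(1+2/5z) = 1 + z + 7/20z²
  Hence R(z) = 1 + z + 7/20z².

Need |R(x)|<1, x<0.
x=-0.46: |R|=0.6141
R=1: x+7/20x²=0 ⇒ x=−20/7=-2.8571; min R=1−1/(4·7/20)=0.2857>−1
Confirm numerically:
  x=-2.437: |R|=0.64164 <1
  x=-2.113: |R|=0.44967 <1
  x=-1.301: |R|=0.29141 <1
  x=-1.296: |R|=0.29187 <1
  x=-3.303: |R|=1.51543 >1
  x=-2.938: |R|=1.08315 >1
Interval (-2.8571, 0).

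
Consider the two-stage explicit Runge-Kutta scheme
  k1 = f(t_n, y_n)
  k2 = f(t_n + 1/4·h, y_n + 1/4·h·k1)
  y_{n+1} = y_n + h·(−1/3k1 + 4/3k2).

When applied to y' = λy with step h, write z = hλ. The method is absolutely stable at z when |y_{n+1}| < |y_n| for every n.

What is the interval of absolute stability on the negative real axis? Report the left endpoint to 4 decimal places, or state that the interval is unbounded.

(-3.0000, 0).

With y'=λy (z=hλ):
  k1=λy_n ⇒ h·k1=z·y_n;  k2=λ(1+1/4z)y_n ⇒ h·k2=z(1+1/4z)y_n
  y_{n+1}/y_n = 1 − 1/3z + 4/3z(1+1/4z) = 1 + z + 1/3z²
  so R(z) = 1 + z + 1/3z².

Boundary: |R(x)|=1, x<0.
x=-1.75: |R|=0.2708
R=1: x+1/3x²=0 ⇒ x=−3=-3.0000; min R=1−1/(4·1/3)=0.2500>−1
Confirm numerically:
  x=-2.443: |R|=0.54642 <1
  x=-1.823: |R|=0.28478 <1
  x=-1.793: |R|=0.27862 <1
  x=-1.362: |R|=0.25635 <1
  x=-3.556: |R|=1.65905 >1
  x=-3.390: |R|=1.44070 >1
  x=-3.126: |R|=1.13129 >1
Interval (-3.0000, 0).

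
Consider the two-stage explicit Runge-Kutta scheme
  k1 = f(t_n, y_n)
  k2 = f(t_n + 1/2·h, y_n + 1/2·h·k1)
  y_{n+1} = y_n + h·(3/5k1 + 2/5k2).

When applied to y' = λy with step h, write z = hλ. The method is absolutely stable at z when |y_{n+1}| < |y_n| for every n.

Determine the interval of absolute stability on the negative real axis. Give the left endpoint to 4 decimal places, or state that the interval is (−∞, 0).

Set f=λy, z=hλ:
  k1=λy_n ⇒ h·k1=z·y_n;  k2=λ(1+1/2z)y_n ⇒ h·k2=z(1+1/2z)y_n
  y_{n+1}/y_n = 1 + 3/5z + 2/5z(1+1/2z) = 1 + z + 1/5z²
  so R(z) = 1 + z + 1/5z².

Find x<0 with |R(x)|<1.
x=-1.7: |R|=0.1220
R=1: x+1/5x²=0 ⇒ x=−5=-5.0000; min R=1−1/(4·1/5)=-0.2500>−1
Confirm numerically:
  x=-4.647: |R|=0.67192 <1
  x=-3.552: |R|=0.02866 <1
  x=-2.279: |R|=0.24023 <1
  x=-2.059: |R|=0.21110 <1
  x=-5.505: |R|=1.55600 >1
  x=-5.487: |R|=1.53443 >1
Interval (-5.0000, 0).

z∈(-5.0000,0).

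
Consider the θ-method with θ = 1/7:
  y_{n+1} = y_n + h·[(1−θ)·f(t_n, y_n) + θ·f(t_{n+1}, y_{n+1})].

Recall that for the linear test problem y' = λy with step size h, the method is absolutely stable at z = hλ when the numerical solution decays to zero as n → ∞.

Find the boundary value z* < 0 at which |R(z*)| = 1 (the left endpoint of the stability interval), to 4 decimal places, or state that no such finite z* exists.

On y'=λy, z=hλ:
  y_{n+1} = y_n + z·[6/7·y_n + 1/7·y_{n+1}] ⇒ (1 − 1/7z)y_{n+1} = (1 + 6/7z)y_n
  R(z) = (1 + 6/7z)/(1 − 1/7z).

Boundary: |R(x)|=1, x<0.
x=-0.77: |R|=0.3063
R=−1: 1+6/7x = −1+1/7x ⇒ -5/7x=2 ⇒ x=2/(-5/7)=-2.8000
Confirm numerically:
  x=-2.649: |R|=0.92175 <1
  x=-2.237: |R|=0.69525 <1
  x=-2.225: |R|=0.68835 <1
  x=-1.993: |R|=0.55132 <1
  x=-3.123: |R|=1.15954 >1
  x=-2.856: |R|=1.02841 >1
Stable set (-2.8000, 0).

z* = -2.8000.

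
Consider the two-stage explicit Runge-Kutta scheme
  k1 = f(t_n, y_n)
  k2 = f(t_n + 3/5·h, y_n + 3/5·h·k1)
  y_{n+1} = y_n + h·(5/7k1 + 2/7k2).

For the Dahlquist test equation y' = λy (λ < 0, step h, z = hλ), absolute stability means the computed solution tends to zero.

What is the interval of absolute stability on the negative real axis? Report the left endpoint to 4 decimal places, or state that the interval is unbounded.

z∈(-5.8333,0).

Set f=λy, z=hλ:
  k1=λy_n ⇒ h·k1=z·y_n;  k2=λ(1+3/5z)y_n ⇒ h·k2=z(1+3/5z)y_n
  y_{n+1}/y_n = 1 + 5/7z + 2/7z(1+3/5z) = 1 + z + 6/35z²
  R(z) = 1 + z + 6/35z².

Find x<0 with |R(x)|<1.
x=-1.12: |R|=0.0950
R=1: x+6/35x²=0 ⇒ x=−35/6=-5.8333; min R=1−1/(4·6/35)=-0.4583>−1
Confirm numerically:
  x=-5.783: |R|=0.95010 <1
  x=-4.980: |R|=0.27150 <1
  x=-4.574: |R|=0.01254 <1
  x=-4.530: |R|=0.01213 <1
  x=-6.391: |R|=1.61098 >1
  x=-6.143: |R|=1.32611 >1
Interval (-5.8333, 0).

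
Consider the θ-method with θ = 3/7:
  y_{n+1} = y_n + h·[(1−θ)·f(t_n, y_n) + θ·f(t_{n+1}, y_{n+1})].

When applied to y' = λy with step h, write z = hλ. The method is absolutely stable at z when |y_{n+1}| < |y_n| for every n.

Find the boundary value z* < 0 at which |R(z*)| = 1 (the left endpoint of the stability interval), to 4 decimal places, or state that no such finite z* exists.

left endpoint -14.0000.

Test eqn y'=λy, z=hλ:
  y_{n+1} = y_n + z·[4/7·y_n + 3/7·y_{n+1}] ⇒ (1 − 3/7z)y_{n+1} = (1 + 4/7z)y_n
  R(z) = (1 + 4/7z)/(1 − 3/7z).

Boundary: |R(x)|=1, x<0.
x=-1.23: |R|=0.1946
R=−1: 1+4/7x = −1+3/7x ⇒ -1/7x=2 ⇒ x=2/(-1/7)=-14.0000
Confirm numerically:
  x=-13.197: |R|=0.98276 <1
  x=-8.434: |R|=0.82769 <1
  x=-5.837: |R|=0.66697 <1
  x=-14.459: |R|=1.00911 >1
  x=-14.070: |R|=1.00142 >1
Interval (-14.0000, 0).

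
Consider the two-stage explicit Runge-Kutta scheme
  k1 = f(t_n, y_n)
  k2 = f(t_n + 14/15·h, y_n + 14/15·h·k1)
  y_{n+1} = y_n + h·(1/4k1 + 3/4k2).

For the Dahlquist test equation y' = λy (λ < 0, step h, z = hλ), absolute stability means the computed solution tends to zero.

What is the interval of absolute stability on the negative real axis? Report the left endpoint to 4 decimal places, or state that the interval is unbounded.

z∈(-1.4286,0).

On y'=λy, z=hλ:
  k1=λy_n ⇒ h·k1=z·y_n;  k2=λ(1+14/15z)y_n ⇒ h·k2=z(1+14/15z)y_n
  y_{n+1}/y_n = 1 + 1/4z + 3/4z(1+14/15z) = 1 + z + 7/10z²
  Hence R(z) = 1 + z + 7/10z².

Boundary: |R(x)|=1, x<0.
x=-1.11: |R|=0.7525
R=1: x+7/10x²=0 ⇒ x=−10/7=-1.4286; min R=1−1/(4·7/10)=0.6429>−1
Confirm numerically:
  x=-0.996: |R|=0.69841 <1
  x=-0.986: |R|=0.69454 <1
  x=-0.635: |R|=0.64726 <1
  x=-0.596: |R|=0.65265 <1
  x=-1.940: |R|=1.69452 >1
  x=-1.800: |R|=1.46800 >1
Stable set (-1.4286, 0).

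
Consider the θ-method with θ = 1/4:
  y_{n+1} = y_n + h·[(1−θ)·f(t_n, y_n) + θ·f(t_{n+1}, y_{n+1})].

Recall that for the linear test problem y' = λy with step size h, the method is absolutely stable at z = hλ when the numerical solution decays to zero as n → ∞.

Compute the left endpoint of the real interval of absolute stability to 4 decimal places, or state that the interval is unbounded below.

With y'=λy (z=hλ):
  y_{n+1} = y_n + z·[3/4·y_n + 1/4·y_{n+1}] ⇒ (1 − 1/4z)y_{n+1} = (1 + 3/4z)y_n
  Hence R(z) = (1 + 3/4z)/(1 − 1/4z).

Solve |R(x)|<1 on ℝ⁻.
x=-1.22: |R|=0.0651
R=−1: 1+3/4x = −1+1/4x ⇒ -1/2x=2 ⇒ x=2/(-1/2)=-4.0000
Confirm numerically:
  x=-3.977: |R|=0.99423 <1
  x=-3.577: |R|=0.88835 <1
  x=-2.591: |R|=0.57245 <1
  x=-4.568: |R|=1.13259 >1
  x=-4.350: |R|=1.08383 >1
  x=-4.207: |R|=1.05044 >1
Interval (-4.0000, 0).

z* = -4.0000.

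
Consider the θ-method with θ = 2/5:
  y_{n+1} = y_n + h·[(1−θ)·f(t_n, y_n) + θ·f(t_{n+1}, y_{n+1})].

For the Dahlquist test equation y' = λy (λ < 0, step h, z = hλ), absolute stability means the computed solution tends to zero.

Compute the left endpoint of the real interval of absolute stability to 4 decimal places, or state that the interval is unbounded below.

With y'=λy (z=hλ):
  y_{n+1} = y_n + z·[3/5·y_n + 2/5·y_{n+1}] ⇒ (1 − 2/5z)y_{n+1} = (1 + 3/5z)y_n
  so R(z) = (1 + 3/5z)/(1 − 2/5z).

Solve |R(x)|<1 on ℝ⁻.
x=-1.17: |R|=0.2030
R=−1: 1+3/5x = −1+2/5x ⇒ -1/5x=2 ⇒ x=2/(-1/5)=-10.0000
Confirm numerically:
  x=-9.718: |R|=0.98846 <1
  x=-9.226: |R|=0.96700 <1
  x=-5.060: |R|=0.67328 <1
  x=-4.244: |R|=0.57325 <1
  x=-10.588: |R|=1.02246 >1
  x=-10.273: |R|=1.01069 >1
Stable set (-10.0000, 0).

z* = -10.0000.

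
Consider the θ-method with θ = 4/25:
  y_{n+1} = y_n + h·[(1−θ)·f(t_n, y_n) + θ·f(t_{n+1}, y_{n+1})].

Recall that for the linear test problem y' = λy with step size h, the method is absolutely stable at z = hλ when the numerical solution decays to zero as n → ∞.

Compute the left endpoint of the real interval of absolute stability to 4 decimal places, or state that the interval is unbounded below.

z* = -2.9412.

On y'=λy, z=hλ:
  y_{n+1} = y_n + z·[21/25·y_n + 4/25·y_{n+1}] ⇒ (1 − 4/25z)y_{n+1} = (1 + 21/25z)y_n
  so R(z) = (1 + 21/25z)/(1 − 4/25z).

Find x<0 with |R(x)|<1.
x=-0.89: |R|=0.2209
R=−1: 1+21/25x = −1+4/25x ⇒ -17/25x=2 ⇒ x=2/(-17/25)=-2.9412
Confirm numerically:
  x=-2.809: |R|=0.93799 <1
  x=-2.777: |R|=0.92270 <1
  x=-2.614: |R|=0.84313 <1
  x=-1.695: |R|=0.33339 <1
  x=-3.342: |R|=1.17760 >1
  x=-3.247: |R|=1.13686 >1
  x=-3.207: |R|=1.11946 >1
Interval (-2.9412, 0).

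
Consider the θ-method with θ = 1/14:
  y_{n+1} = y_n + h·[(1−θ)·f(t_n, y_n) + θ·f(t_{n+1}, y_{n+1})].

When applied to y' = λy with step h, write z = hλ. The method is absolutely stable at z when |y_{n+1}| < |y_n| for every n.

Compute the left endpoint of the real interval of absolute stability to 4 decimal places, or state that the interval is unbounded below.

Set f=λy, z=hλ:
  y_{n+1} = y_n + z·[13/14·y_n + 1/14·y_{n+1}] ⇒ (1 − 1/14z)y_{n+1} = (1 + 13/14z)y_n
  Hence R(z) = (1 + 13/14z)/(1 − 1/14z).

Solve |R(x)|<1 on ℝ⁻.
x=-1.69: |R|=0.5080
R=−1: 1+13/14x = −1+1/14x ⇒ -6/7x=2 ⇒ x=2/(-6/7)=-2.3333
Confirm numerically:
  x=-2.083: |R|=0.81322 <1
  x=-1.778: |R|=0.57764 <1
  x=-1.611: |R|=0.44475 <1
  x=-0.992: |R|=0.07364 <1
  x=-2.840: |R|=1.36105 >1
  x=-2.465: |R|=1.09596 >1
  x=-2.385: |R|=1.03784 >1
Interval (-2.3333, 0).

z* = -2.3333.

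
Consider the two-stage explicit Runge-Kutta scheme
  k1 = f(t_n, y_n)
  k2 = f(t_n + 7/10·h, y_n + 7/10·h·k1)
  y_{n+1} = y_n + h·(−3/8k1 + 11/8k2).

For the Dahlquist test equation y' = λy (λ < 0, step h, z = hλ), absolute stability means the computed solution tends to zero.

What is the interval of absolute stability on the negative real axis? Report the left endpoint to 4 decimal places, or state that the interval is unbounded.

z∈(-1.0390,0).

Set f=λy, z=hλ:
  k1=λy_n ⇒ h·k1=z·y_n;  k2=λ(1+7/10z)y_n ⇒ h·k2=z(1+7/10z)y_n
  y_{n+1}/y_n = 1 − 3/8z + 11/8z(1+7/10z) = 1 + z + 77/80z²
  R(z) = 1 + z + 77/80z².

Boundary: |R(x)|=1, x<0.
x=-0.99: |R|=0.9533
R=1: x+77/80x²=0 ⇒ x=−80/77=-1.0390; min R=1−1/(4·77/80)=0.7403>−1
Confirm numerically:
  x=-0.926: |R|=0.89932 <1
  x=-0.679: |R|=0.76475 <1
  x=-0.420: |R|=0.74979 <1
  x=-1.606: |R|=1.87651 >1
  x=-1.515: |R|=1.69415 >1
  x=-1.218: |R|=1.20989 >1
Interval (-1.0390, 0).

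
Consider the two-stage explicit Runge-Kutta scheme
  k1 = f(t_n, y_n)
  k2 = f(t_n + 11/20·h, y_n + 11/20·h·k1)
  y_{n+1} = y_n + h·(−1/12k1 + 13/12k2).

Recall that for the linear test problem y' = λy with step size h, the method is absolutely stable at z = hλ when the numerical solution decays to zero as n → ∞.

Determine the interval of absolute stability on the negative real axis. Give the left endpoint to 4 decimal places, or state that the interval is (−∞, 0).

z∈(-1.6783,0).

Test eqn y'=λy, z=hλ:
  k1=λy_n ⇒ h·k1=z·y_n;  k2=λ(1+11/20z)y_n ⇒ h·k2=z(1+11/20z)y_n
  y_{n+1}/y_n = 1 − 1/12z + 13/12z(1+11/20z) = 1 + z + 143/240z²
  Hence R(z) = 1 + z + 143/240z².

Find x<0 with |R(x)|<1.
x=-1.8: |R|=1.1305
R=1: x+143/240x²=0 ⇒ x=−240/143=-1.6783; min R=1−1/(4·143/240)=0.5804>−1
Confirm numerically:
  x=-1.653: |R|=0.97506 <1
  x=-1.451: |R|=0.80347 <1
  x=-1.232: |R|=0.67237 <1
  x=-1.226: |R|=0.66958 <1
  x=-2.126: |R|=1.56709 >1
  x=-1.891: |R|=1.23963 >1
Stable set (-1.6783, 0).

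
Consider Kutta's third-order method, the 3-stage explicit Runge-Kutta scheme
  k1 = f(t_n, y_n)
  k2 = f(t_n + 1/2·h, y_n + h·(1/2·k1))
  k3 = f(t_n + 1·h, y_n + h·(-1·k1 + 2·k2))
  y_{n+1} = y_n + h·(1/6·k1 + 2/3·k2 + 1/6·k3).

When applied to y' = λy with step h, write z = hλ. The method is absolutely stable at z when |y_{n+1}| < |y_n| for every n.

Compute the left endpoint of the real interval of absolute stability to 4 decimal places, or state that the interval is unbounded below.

left endpoint -2.5127.

With y'=λy (z=hλ):
  order 3, 3-stage ⇒ R(z)=1+z+z^2/2+z^3/6
  (e.g. R(-1.55)=0.03060, |R|=0.03060)

Need |R(x)|<1, x<0.
x=-1.55: |R|=0.0306
|R(-1.74)|=0.1042 |R(-1.6)|=0.0027 |R(-1.5)|=0.0625
Bisect:
  x_lo=-2.8488 |R|=1.6443  x_hi=-0.2561 |R|=0.7739
  mid=-1.55245 |R|=0.02900 →hi
  mid=-2.20062 |R|=0.55543 →hi
  mid=-2.52471 |R|=1.01977 →lo
  mid=-2.36266 |R|=0.76971 →hi
  mid=-2.44369 |R|=0.89000 →hi
  mid=-2.48420 |R|=0.95367 →hi
  mid=-2.50445 |R|=0.98641 →hi
  mid=-2.51458 |R|=1.00302 →lo
  mid=-2.50951 |R|=0.99470 →hi
  ...
  [-2.51284,-2.51268] ⇒ x*=-2.5127
Interval (-2.5127, 0).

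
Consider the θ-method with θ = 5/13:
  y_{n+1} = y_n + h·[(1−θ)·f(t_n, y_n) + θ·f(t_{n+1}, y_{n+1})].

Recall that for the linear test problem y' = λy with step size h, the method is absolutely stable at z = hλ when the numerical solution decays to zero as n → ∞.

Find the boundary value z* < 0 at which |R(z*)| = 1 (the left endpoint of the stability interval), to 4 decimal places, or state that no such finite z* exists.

z* = -8.6667.

With y'=λy (z=hλ):
  y_{n+1} = y_n + z·[8/13·y_n + 5/13·y_{n+1}] ⇒ (1 − 5/13z)y_{n+1} = (1 + 8/13z)y_n
  R(z) = (1 + 8/13z)/(1 − 5/13z).

Need |R(x)|<1, x<0.
x=-0.74: |R|=0.4240
R=−1: 1+8/13x = −1+5/13x ⇒ -3/13x=2 ⇒ x=2/(-3/13)=-8.6667
Confirm numerically:
  x=-7.538: |R|=0.93320 <1
  x=-4.993: |R|=0.70971 <1
  x=-3.946: |R|=0.56731 <1
  x=-8.943: |R|=1.01436 >1
  x=-8.896: |R|=1.01197 >1
  x=-8.790: |R|=1.00650 >1
So |R|<1 on (-8.6667, 0).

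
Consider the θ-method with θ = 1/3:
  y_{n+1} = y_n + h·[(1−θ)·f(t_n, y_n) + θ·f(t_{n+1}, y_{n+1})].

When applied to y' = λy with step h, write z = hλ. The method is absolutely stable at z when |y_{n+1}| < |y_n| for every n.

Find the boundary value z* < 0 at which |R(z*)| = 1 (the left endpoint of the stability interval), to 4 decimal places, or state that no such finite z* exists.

z* = -6.0000.

Test eqn y'=λy, z=hλ:
  y_{n+1} = y_n + z·[2/3·y_n + 1/3·y_{n+1}] ⇒ (1 − 1/3z)y_{n+1} = (1 + 2/3z)y_n
  Hence R(z) = (1 + 2/3z)/(1 − 1/3z).

Find x<0 with |R(x)|<1.
x=-0.69: |R|=0.4390
R=−1: 1+2/3x = −1+1/3x ⇒ -1/3x=2 ⇒ x=2/(-1/3)=-6.0000
Confirm numerically:
  x=-5.567: |R|=0.94946 <1
  x=-5.491: |R|=0.94005 <1
  x=-4.417: |R|=0.78657 <1
  x=-2.689: |R|=0.41800 <1
  x=-6.142: |R|=1.01553 >1
  x=-6.136: |R|=1.01489 >1
So |R|<1 on (-6.0000, 0).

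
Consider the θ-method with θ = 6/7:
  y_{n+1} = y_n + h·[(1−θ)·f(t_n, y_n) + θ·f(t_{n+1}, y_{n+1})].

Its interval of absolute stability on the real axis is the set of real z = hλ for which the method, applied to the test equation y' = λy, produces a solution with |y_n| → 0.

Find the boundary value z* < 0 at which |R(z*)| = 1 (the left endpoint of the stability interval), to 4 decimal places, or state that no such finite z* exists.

(−∞, 0) — no finite endpoint.

With y'=λy (z=hλ):
  y_{n+1} = y_n + z·[1/7·y_n + 6/7·y_{n+1}] ⇒ (1 − 6/7z)y_{n+1} = (1 + 1/7z)y_n
  Hence R(z) = (1 + 1/7z)/(1 − 6/7z).

Need |R(x)|<1, x<0.
x=-0.54: |R|=0.6309
x=-2: |R|=0.2632
x=-10: |R|=0.0448
x=-100: |R|=0.1532
θ=6/7≥1/2 ⇒ |1+1/7x|<|1−6/7x| ∀x<0 ⇒ unbounded interval.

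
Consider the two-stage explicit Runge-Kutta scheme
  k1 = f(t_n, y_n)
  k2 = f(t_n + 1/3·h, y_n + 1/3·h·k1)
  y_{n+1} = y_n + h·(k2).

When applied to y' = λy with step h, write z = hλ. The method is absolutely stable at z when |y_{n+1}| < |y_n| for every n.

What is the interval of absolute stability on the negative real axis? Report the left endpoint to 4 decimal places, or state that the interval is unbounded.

(-3.0000, 0).

With y'=λy (z=hλ):
  k1=λy_n ⇒ h·k1=z·y_n;  k2=λ(1+1/3z)y_n ⇒ h·k2=z(1+1/3z)y_n
  y_{n+1}/y_n = 1 + z(1+1/3z) = 1 + z + 1/3z²
  so R(z) = 1 + z + 1/3z².

Boundary: |R(x)|=1, x<0.
x=-1.6: |R|=0.2533
R=1: x+1/3x²=0 ⇒ x=−3=-3.0000; min R=1−1/(4·1/3)=0.2500>−1
Confirm numerically:
  x=-2.710: |R|=0.73803 <1
  x=-2.459: |R|=0.55656 <1
  x=-2.175: |R|=0.40187 <1
  x=-1.985: |R|=0.32841 <1
  x=-3.381: |R|=1.42939 >1
  x=-3.089: |R|=1.09164 >1
  x=-3.021: |R|=1.02115 >1
Interval (-3.0000, 0).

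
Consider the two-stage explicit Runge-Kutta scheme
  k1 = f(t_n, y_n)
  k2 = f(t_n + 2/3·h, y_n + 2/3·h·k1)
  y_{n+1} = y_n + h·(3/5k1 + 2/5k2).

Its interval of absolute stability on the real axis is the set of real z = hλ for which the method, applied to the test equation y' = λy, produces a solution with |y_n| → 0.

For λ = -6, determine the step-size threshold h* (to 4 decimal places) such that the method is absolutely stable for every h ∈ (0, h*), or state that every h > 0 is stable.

(-3.7500,0); λ=-6 ⇒ h* = (15/4)/6 = 0.6250.

With y'=λy (z=hλ):
  k1=λy_n ⇒ h·k1=z·y_n;  k2=λ(1+2/3z)y_n ⇒ h·k2=z(1+2/3z)y_n
  y_{n+1}/y_n = 1 + 3/5z + 2/5z(1+2/3z) = 1 + z + 4/15z²
  ⇒ R(z) = 1 + z + 4/15z².

Solve |R(x)|<1 on ℝ⁻.
x=-0.35: |R|=0.6827
R=1: x+4/15x²=0 ⇒ x=−15/4=-3.7500; min R=1−1/(4·4/15)=0.0625>−1
Confirm numerically:
  x=-3.711: |R|=0.96141 <1
  x=-3.686: |R|=0.93709 <1
  x=-2.130: |R|=0.07984 <1
  x=-4.301: |R|=1.63196 >1
  x=-4.297: |R|=1.62679 >1
  x=-4.184: |R|=1.48423 >1
Interval (-3.7500, 0).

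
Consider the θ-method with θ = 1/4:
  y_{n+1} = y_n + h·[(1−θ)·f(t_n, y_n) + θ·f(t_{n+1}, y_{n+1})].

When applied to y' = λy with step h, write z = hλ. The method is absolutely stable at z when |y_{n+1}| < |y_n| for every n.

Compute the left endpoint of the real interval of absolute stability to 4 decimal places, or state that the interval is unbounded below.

z* = -4.0000.

Set f=λy, z=hλ:
  y_{n+1} = y_n + z·[3/4·y_n + 1/4·y_{n+1}] ⇒ (1 − 1/4z)y_{n+1} = (1 + 3/4z)y_n
  ⇒ R(z) = (1 + 3/4z)/(1 − 1/4z).

Need |R(x)|<1, x<0.
x=-1.21: |R|=0.0710
R=−1: 1+3/4x = −1+1/4x ⇒ -1/2x=2 ⇒ x=2/(-1/2)=-4.0000
Confirm numerically:
  x=-3.134: |R|=0.75722 <1
  x=-2.771: |R|=0.63698 <1
  x=-2.280: |R|=0.45223 <1
  x=-4.227: |R|=1.05518 >1
  x=-4.141: |R|=1.03464 >1
Interval (-4.0000, 0).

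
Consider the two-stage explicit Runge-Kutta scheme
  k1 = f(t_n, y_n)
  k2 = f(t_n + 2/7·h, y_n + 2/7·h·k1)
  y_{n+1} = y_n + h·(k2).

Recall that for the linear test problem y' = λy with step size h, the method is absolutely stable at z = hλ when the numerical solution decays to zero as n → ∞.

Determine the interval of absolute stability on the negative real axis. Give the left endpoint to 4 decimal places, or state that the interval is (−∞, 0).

On y'=λy, z=hλ:
  k1=λy_n ⇒ h·k1=z·y_n;  k2=λ(1+2/7z)y_n ⇒ h·k2=z(1+2/7z)y_n
  y_{n+1}/y_n = 1 + z(1+2/7z) = 1 + z + 2/7z²
  ⇒ R(z) = 1 + z + 2/7z².

Boundary: |R(x)|=1, x<0.
x=-1.32: |R|=0.1778
R=1: x+2/7x²=0 ⇒ x=−7/2=-3.5000; min R=1−1/(4·2/7)=0.1250>−1
Confirm numerically:
  x=-3.452: |R|=0.95266 <1
  x=-2.149: |R|=0.17049 <1
  x=-1.631: |R|=0.12905 <1
  x=-4.065: |R|=1.65621 >1
  x=-3.730: |R|=1.24511 >1
So |R|<1 on (-3.5000, 0).

(-3.5000, 0).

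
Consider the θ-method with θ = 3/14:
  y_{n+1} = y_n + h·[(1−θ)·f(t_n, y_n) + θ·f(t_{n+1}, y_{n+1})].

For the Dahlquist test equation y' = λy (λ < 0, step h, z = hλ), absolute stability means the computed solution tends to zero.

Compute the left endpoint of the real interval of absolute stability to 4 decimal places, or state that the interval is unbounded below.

left endpoint -3.5000.

Test eqn y'=λy, z=hλ:
  y_{n+1} = y_n + z·[11/14·y_n + 3/14·y_{n+1}] ⇒ (1 − 3/14z)y_{n+1} = (1 + 11/14z)y_n
  so R(z) = (1 + 11/14z)/(1 − 3/14z).

Need |R(x)|<1, x<0.
x=-0.76: |R|=0.3464
R=−1: 1+11/14x = −1+3/14x ⇒ -4/7x=2 ⇒ x=2/(-4/7)=-3.5000
Confirm numerically:
  x=-1.664: |R|=0.22662 <1
  x=-1.601: |R|=0.19204 <1
  x=-1.436: |R|=0.09810 <1
  x=-3.867: |R|=1.11468 >1
  x=-3.523: |R|=1.00749 >1
So |R|<1 on (-3.5000, 0).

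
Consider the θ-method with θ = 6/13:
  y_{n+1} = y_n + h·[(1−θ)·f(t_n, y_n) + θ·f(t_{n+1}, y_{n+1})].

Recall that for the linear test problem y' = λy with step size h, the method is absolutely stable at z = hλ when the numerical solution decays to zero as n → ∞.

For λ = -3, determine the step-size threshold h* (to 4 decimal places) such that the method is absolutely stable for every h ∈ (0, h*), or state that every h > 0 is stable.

(-26.0000,0); λ=-3 ⇒ h* = (26)/3 = 8.6667.

On y'=λy, z=hλ:
  y_{n+1} = y_n + z·[7/13·y_n + 6/13·y_{n+1}] ⇒ (1 − 6/13z)y_{n+1} = (1 + 7/13z)y_n
  Hence R(z) = (1 + 7/13z)/(1 − 6/13z).

Need |R(x)|<1, x<0.
x=-0.48: |R|=0.6071
R=−1: 1+7/13x = −1+6/13x ⇒ -1/13x=2 ⇒ x=2/(-1/13)=-26.0000
Confirm numerically:
  x=-24.740: |R|=0.99220 <1
  x=-17.493: |R|=0.92788 <1
  x=-17.036: |R|=0.92220 <1
  x=-14.711: |R|=0.88852 <1
  x=-26.453: |R|=1.00264 >1
  x=-26.210: |R|=1.00123 >1
  x=-26.194: |R|=1.00114 >1
Interval (-26.0000, 0).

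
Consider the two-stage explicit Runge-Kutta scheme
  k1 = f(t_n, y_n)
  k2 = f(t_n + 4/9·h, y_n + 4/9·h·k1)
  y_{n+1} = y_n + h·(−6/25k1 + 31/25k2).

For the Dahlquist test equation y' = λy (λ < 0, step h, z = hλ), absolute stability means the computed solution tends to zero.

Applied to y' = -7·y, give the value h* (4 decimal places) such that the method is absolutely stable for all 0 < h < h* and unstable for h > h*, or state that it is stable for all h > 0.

With y'=λy (z=hλ):
  k1=λy_n ⇒ h·k1=z·y_n;  k2=λ(1+4/9z)y_n ⇒ h·k2=z(1+4/9z)y_n
  y_{n+1}/y_n = 1 − 6/25z + 31/25z(1+4/9z) = 1 + z + 124/225z²
  so R(z) = 1 + z + 124/225z².

Find x<0 with |R(x)|<1.
x=-0.59: |R|=0.6018
R=1: x+124/225x²=0 ⇒ x=−225/124=-1.8145; min R=1−1/(4·124/225)=0.5464>−1
Confirm numerically:
  x=-1.691: |R|=0.88489 <1
  x=-1.365: |R|=0.66184 <1
  x=-1.220: |R|=0.60027 <1
  x=-1.195: |R|=0.59200 <1
  x=-2.271: |R|=1.57132 >1
  x=-2.257: |R|=1.55039 >1
  x=-2.013: |R|=1.22020 >1
So |R|<1 on (-1.8145, 0).

(-1.8145,0); λ=-7 ⇒ h* = (225/124)/7 = 0.2592.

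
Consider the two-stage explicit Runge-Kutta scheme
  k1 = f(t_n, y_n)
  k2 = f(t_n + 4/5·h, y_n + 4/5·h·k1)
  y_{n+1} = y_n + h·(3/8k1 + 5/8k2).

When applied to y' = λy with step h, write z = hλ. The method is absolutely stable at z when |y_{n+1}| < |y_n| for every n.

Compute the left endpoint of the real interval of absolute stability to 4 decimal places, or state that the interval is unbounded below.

Set f=λy, z=hλ:
  k1=λy_n ⇒ h·k1=z·y_n;  k2=λ(1+4/5z)y_n ⇒ h·k2=z(1+4/5z)y_n
  y_{n+1}/y_n = 1 + 3/8z + 5/8z(1+4/5z) = 1 + z + 1/2z²
  so R(z) = 1 + z + 1/2z².

Boundary: |R(x)|=1, x<0.
x=-0.61: |R|=0.5760
R=1: x+1/2x²=0 ⇒ x=−2=-2.0000; min R=1−1/(4·1/2)=0.5000>−1
Confirm numerically:
  x=-1.789: |R|=0.81126 <1
  x=-1.763: |R|=0.79108 <1
  x=-1.036: |R|=0.50065 <1
  x=-2.536: |R|=1.67965 >1
  x=-2.326: |R|=1.37914 >1
  x=-2.196: |R|=1.21521 >1
Stable set (-2.0000, 0).

left endpoint -2.0000.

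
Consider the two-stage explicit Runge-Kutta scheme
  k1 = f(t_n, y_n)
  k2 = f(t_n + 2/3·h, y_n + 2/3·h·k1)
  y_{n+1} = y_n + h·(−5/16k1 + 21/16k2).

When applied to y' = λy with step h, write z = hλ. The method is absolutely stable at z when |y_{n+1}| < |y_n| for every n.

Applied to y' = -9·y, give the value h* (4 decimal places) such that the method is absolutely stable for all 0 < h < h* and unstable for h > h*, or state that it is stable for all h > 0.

Set f=λy, z=hλ:
  k1=λy_n ⇒ h·k1=z·y_n;  k2=λ(1+2/3z)y_n ⇒ h·k2=z(1+2/3z)y_n
  y_{n+1}/y_n = 1 − 5/16z + 21/16z(1+2/3z) = 1 + z + 7/8z²
  Hence R(z) = 1 + z + 7/8z².

Need |R(x)|<1, x<0.
x=-1.05: |R|=0.9147
R=1: x+7/8x²=0 ⇒ x=−8/7=-1.1429; min R=1−1/(4·7/8)=0.7143>−1
Confirm numerically:
  x=-0.952: |R|=0.84102 <1
  x=-0.915: |R|=0.81757 <1
  x=-0.627: |R|=0.71699 <1
  x=-1.709: |R|=1.84660 >1
  x=-1.573: |R|=1.59204 >1
  x=-1.568: |R|=1.58330 >1
Interval (-1.1429, 0).

(-1.1429,0); λ=-9 ⇒ h* = (8/7)/9 = 0.1270.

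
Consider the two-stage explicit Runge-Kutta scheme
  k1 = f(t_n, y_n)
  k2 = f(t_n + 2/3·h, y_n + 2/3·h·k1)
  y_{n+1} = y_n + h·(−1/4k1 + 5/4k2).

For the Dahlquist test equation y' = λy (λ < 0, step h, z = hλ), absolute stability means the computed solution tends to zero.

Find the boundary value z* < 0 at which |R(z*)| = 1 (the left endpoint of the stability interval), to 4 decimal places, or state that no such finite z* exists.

z* = -1.2000.

Set f=λy, z=hλ:
  k1=λy_n ⇒ h·k1=z·y_n;  k2=λ(1+2/3z)y_n ⇒ h·k2=z(1+2/3z)y_n
  y_{n+1}/y_n = 1 − 1/4z + 5/4z(1+2/3z) = 1 + z + 5/6z²
  R(z) = 1 + z + 5/6z².

Solve |R(x)|<1 on ℝ⁻.
x=-0.68: |R|=0.7053
R=1: x+5/6x²=0 ⇒ x=−6/5=-1.2000; min R=1−1/(4·5/6)=0.7000>−1
Confirm numerically:
  x=-0.828: |R|=0.74332 <1
  x=-0.655: |R|=0.70252 <1
  x=-0.579: |R|=0.70037 <1
  x=-0.495: |R|=0.70919 <1
  x=-1.668: |R|=1.65052 >1
  x=-1.264: |R|=1.06741 >1
Interval (-1.2000, 0).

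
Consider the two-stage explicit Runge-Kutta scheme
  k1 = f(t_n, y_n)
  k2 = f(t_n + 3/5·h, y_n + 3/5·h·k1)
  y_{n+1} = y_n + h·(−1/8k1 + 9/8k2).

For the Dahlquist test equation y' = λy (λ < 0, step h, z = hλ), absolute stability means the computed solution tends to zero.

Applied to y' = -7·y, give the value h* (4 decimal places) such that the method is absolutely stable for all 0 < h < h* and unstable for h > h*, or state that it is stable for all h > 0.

Test eqn y'=λy, z=hλ:
  k1=λy_n ⇒ h·k1=z·y_n;  k2=λ(1+3/5z)y_n ⇒ h·k2=z(1+3/5z)y_n
  y_{n+1}/y_n = 1 − 1/8z + 9/8z(1+3/5z) = 1 + z + 27/40z²
  so R(z) = 1 + z + 27/40z².

Find x<0 with |R(x)|<1.
x=-1.2: |R|=0.7720
R=1: x+27/40x²=0 ⇒ x=−40/27=-1.4815; min R=1−1/(4·27/40)=0.6296>−1
Confirm numerically:
  x=-0.912: |R|=0.64943 <1
  x=-0.876: |R|=0.64198 <1
  x=-0.679: |R|=0.63220 <1
  x=-1.984: |R|=1.67297 >1
  x=-1.906: |R|=1.54616 >1
Stable set (-1.4815, 0).

(-1.4815,0); λ=-7 ⇒ h* = (40/27)/7 = 0.2116.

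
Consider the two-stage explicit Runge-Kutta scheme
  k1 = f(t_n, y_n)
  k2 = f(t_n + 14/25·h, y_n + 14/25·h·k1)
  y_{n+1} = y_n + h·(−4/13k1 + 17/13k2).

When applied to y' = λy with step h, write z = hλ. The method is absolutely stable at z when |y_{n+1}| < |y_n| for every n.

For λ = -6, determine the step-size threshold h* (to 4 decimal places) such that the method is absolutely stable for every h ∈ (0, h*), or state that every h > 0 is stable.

(-1.3655,0); λ=-6 ⇒ h* = (325/238)/6 = 0.2276.

Test eqn y'=λy, z=hλ:
  k1=λy_n ⇒ h·k1=z·y_n;  k2=λ(1+14/25z)y_n ⇒ h·k2=z(1+14/25z)y_n
  y_{n+1}/y_n = 1 − 4/13z + 17/13z(1+14/25z) = 1 + z + 238/325z²
  R(z) = 1 + z + 238/325z².

Find x<0 with |R(x)|<1.
x=-1.5: |R|=1.1477
R=1: x+238/325x²=0 ⇒ x=−325/238=-1.3655; min R=1−1/(4·238/325)=0.6586>−1
Confirm numerically:
  x=-1.214: |R|=0.86527 <1
  x=-1.010: |R|=0.73703 <1
  x=-0.938: |R|=0.70632 <1
  x=-1.815: |R|=1.59739 >1
  x=-1.706: |R|=1.42533 >1
  x=-1.577: |R|=1.24420 >1
So |R|<1 on (-1.3655, 0).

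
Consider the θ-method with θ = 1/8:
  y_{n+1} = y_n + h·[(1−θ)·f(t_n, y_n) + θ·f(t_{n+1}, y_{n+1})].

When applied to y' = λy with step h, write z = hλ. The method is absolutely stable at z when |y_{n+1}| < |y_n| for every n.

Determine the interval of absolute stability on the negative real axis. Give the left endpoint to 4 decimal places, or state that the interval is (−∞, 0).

z∈(-2.6667,0).

On y'=λy, z=hλ:
  y_{n+1} = y_n + z·[7/8·y_n + 1/8·y_{n+1}] ⇒ (1 − 1/8z)y_{n+1} = (1 + 7/8z)y_n
  so R(z) = (1 + 7/8z)/(1 − 1/8z).

Boundary: |R(x)|=1, x<0.
x=-0.68: |R|=0.3733
R=−1: 1+7/8x = −1+1/8x ⇒ -3/4x=2 ⇒ x=2/(-3/4)=-2.6667
Confirm numerically:
  x=-2.116: |R|=0.67339 <1
  x=-2.109: |R|=0.66901 <1
  x=-2.025: |R|=0.61596 <1
  x=-1.638: |R|=0.35962 <1
  x=-3.214: |R|=1.29285 >1
  x=-3.023: |R|=1.19396 >1
  x=-2.953: |R|=1.15685 >1
Interval (-2.6667, 0).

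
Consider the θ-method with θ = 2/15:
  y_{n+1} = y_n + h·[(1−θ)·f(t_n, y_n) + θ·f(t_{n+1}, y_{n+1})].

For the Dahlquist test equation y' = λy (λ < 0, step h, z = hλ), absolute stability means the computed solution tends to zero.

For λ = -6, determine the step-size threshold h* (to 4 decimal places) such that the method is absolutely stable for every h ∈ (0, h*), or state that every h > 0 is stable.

(-2.7273,0); λ=-6 ⇒ h* = (30/11)/6 = 0.4545.

With y'=λy (z=hλ):
  y_{n+1} = y_n + z·[13/15·y_n + 2/15·y_{n+1}] ⇒ (1 − 2/15z)y_{n+1} = (1 + 13/15z)y_n
  ⇒ R(z) = (1 + 13/15z)/(1 − 2/15z).

Solve |R(x)|<1 on ℝ⁻.
x=-1.76: |R|=0.4255
R=−1: 1+13/15x = −1+2/15x ⇒ -11/15x=2 ⇒ x=2/(-11/15)=-2.7273
Confirm numerically:
  x=-2.647: |R|=0.95649 <1
  x=-1.832: |R|=0.47235 <1
  x=-1.525: |R|=0.26731 <1
  x=-3.207: |R|=1.24643 >1
  x=-3.194: |R|=1.24004 >1
  x=-2.778: |R|=1.02715 >1
So |R|<1 on (-2.7273, 0).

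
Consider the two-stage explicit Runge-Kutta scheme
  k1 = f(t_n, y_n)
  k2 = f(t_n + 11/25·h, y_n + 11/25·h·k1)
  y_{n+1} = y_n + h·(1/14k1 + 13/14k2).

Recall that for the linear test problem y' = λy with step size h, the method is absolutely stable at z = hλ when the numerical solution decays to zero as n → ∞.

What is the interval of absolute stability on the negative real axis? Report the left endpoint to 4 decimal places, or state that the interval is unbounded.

z∈(-2.4476,0).

On y'=λy, z=hλ:
  k1=λy_n ⇒ h·k1=z·y_n;  k2=λ(1+11/25z)y_n ⇒ h·k2=z(1+11/25z)y_n
  y_{n+1}/y_n = 1 + 1/14z + 13/14z(1+11/25z) = 1 + z + 143/350z²
  R(z) = 1 + z + 143/350z².

Need |R(x)|<1, x<0.
x=-1.76: |R|=0.5056
R=1: x+143/350x²=0 ⇒ x=−350/143=-2.4476; min R=1−1/(4·143/350)=0.3881>−1
Confirm numerically:
  x=-2.423: |R|=0.97569 <1
  x=-1.878: |R|=0.56298 <1
  x=-1.138: |R|=0.39112 <1
  x=-2.980: |R|=1.64828 >1
  x=-2.975: |R|=1.64111 >1
Interval (-2.4476, 0).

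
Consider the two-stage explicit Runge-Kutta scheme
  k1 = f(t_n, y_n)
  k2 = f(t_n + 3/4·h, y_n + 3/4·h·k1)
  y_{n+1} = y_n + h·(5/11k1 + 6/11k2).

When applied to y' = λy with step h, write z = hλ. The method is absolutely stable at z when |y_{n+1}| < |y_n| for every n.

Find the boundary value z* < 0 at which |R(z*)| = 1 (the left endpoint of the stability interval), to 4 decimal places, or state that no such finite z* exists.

z* = -2.4444.

Test eqn y'=λy, z=hλ:
  k1=λy_n ⇒ h·k1=z·y_n;  k2=λ(1+3/4z)y_n ⇒ h·k2=z(1+3/4z)y_n
  y_{n+1}/y_n = 1 + 5/11z + 6/11z(1+3/4z) = 1 + z + 9/22z²
  R(z) = 1 + z + 9/22z².

Solve |R(x)|<1 on ℝ⁻.
x=-1.78: |R|=0.5162
R=1: x+9/22x²=0 ⇒ x=−22/9=-2.4444; min R=1−1/(4·9/22)=0.3889>−1
Confirm numerically:
  x=-2.035: |R|=0.65914 <1
  x=-1.923: |R|=0.58979 <1
  x=-1.139: |R|=0.39172 <1
  x=-2.772: |R|=1.37145 >1
  x=-2.733: |R|=1.32262 >1
  x=-2.549: |R|=1.10903 >1
Interval (-2.4444, 0).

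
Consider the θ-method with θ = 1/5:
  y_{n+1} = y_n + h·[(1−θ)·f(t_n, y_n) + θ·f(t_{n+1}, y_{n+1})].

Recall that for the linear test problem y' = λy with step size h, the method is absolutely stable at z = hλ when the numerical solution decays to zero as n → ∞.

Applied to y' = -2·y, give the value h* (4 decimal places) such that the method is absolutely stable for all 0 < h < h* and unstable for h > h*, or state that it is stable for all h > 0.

With y'=λy (z=hλ):
  y_{n+1} = y_n + z·[4/5·y_n + 1/5·y_{n+1}] ⇒ (1 − 1/5z)y_{n+1} = (1 + 4/5z)y_n
  so R(z) = (1 + 4/5z)/(1 − 1/5z).

Boundary: |R(x)|=1, x<0.
x=-1.03: |R|=0.1459
R=−1: 1+4/5x = −1+1/5x ⇒ -3/5x=2 ⇒ x=2/(-3/5)=-3.3333
Confirm numerically:
  x=-3.292: |R|=0.98505 <1
  x=-3.060: |R|=0.89826 <1
  x=-2.067: |R|=0.46243 <1
  x=-3.737: |R|=1.13861 >1
  x=-3.733: |R|=1.13730 >1
Interval (-3.3333, 0).

(-3.3333,0); λ=-2 ⇒ h* = (10/3)/2 = 1.6667.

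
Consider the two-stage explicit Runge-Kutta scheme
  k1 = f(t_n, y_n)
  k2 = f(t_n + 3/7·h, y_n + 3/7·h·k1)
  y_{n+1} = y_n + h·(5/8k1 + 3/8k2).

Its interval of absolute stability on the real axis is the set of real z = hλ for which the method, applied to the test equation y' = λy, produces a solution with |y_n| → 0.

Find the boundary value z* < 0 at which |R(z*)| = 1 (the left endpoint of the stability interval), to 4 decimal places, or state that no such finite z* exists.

On y'=λy, z=hλ:
  k1=λy_n ⇒ h·k1=z·y_n;  k2=λ(1+3/7z)y_n ⇒ h·k2=z(1+3/7z)y_n
  y_{n+1}/y_n = 1 + 5/8z + 3/8z(1+3/7z) = 1 + z + 9/56z²
  ⇒ R(z) = 1 + z + 9/56z².

Boundary: |R(x)|=1, x<0.
x=-1.63: |R|=0.2030
R=1: x+9/56x²=0 ⇒ x=−56/9=-6.2222; min R=1−1/(4·9/56)=-0.5556>−1
Confirm numerically:
  x=-3.805: |R|=0.47817 <1
  x=-3.521: |R|=0.52855 <1
  x=-2.586: |R|=0.51124 <1
  x=-6.754: |R|=1.57723 >1
  x=-6.305: |R|=1.08388 >1
So |R|<1 on (-6.2222, 0).

z* = -6.2222.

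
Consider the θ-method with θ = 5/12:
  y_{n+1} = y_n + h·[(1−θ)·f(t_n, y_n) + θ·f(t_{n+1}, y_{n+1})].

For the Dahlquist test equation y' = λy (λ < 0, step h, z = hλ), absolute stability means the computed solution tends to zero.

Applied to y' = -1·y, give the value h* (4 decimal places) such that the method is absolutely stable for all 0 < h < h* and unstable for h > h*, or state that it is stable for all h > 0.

With y'=λy (z=hλ):
  y_{n+1} = y_n + z·[7/12·y_n + 5/12·y_{n+1}] ⇒ (1 − 5/12z)y_{n+1} = (1 + 7/12z)y_n
  R(z) = (1 + 7/12z)/(1 − 5/12z).

Boundary: |R(x)|=1, x<0.
x=-1.8: |R|=0.0286
R=−1: 1+7/12x = −1+5/12x ⇒ -1/6x=2 ⇒ x=2/(-1/6)=-12.0000
Confirm numerically:
  x=-9.423: |R|=0.91281 <1
  x=-7.758: |R|=0.83296 <1
  x=-6.211: |R|=0.73109 <1
  x=-5.715: |R|=0.69020 <1
  x=-12.214: |R|=1.00586 >1
  x=-12.076: |R|=1.00210 >1
Interval (-12.0000, 0).

(-12.0000,0); λ=-1 ⇒ h* = (12)/1 = 12.0000.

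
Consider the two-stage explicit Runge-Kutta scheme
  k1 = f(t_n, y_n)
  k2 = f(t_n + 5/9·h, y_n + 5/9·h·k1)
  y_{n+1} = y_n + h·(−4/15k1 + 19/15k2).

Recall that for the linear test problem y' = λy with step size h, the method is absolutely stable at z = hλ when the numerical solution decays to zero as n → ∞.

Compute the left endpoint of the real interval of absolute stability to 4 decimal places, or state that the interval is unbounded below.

Set f=λy, z=hλ:
  k1=λy_n ⇒ h·k1=z·y_n;  k2=λ(1+5/9z)y_n ⇒ h·k2=z(1+5/9z)y_n
  y_{n+1}/y_n = 1 − 4/15z + 19/15z(1+5/9z) = 1 + z + 19/27z²
  ⇒ R(z) = 1 + z + 19/27z².

Solve |R(x)|<1 on ℝ⁻.
x=-1.19: |R|=0.8065
R=1: x+19/27x²=0 ⇒ x=−27/19=-1.4211; min R=1−1/(4·19/27)=0.6447>−1
Confirm numerically:
  x=-0.960: |R|=0.68853 <1
  x=-0.954: |R|=0.68645 <1
  x=-0.795: |R|=0.64976 <1
  x=-0.765: |R|=0.64682 <1
  x=-1.768: |R|=1.43165 >1
  x=-1.717: |R|=1.35758 >1
Interval (-1.4211, 0).

z* = -1.4211.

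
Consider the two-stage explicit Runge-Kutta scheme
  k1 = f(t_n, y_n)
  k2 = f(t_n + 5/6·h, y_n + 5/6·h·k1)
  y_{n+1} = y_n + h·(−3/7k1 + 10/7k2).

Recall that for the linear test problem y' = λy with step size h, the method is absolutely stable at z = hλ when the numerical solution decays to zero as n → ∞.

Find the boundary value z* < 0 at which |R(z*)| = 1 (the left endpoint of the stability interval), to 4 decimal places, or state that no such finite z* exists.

Test eqn y'=λy, z=hλ:
  k1=λy_n ⇒ h·k1=z·y_n;  k2=λ(1+5/6z)y_n ⇒ h·k2=z(1+5/6z)y_n
  y_{n+1}/y_n = 1 − 3/7z + 10/7z(1+5/6z) = 1 + z + 25/21z²
  ⇒ R(z) = 1 + z + 25/21z².

Find x<0 with |R(x)|<1.
x=-1.49: |R|=2.1530
R=1: x+25/21x²=0 ⇒ x=−21/25=-0.8400; min R=1−1/(4·25/21)=0.7900>−1
Confirm numerically:
  x=-0.808: |R|=0.96922 <1
  x=-0.719: |R|=0.89643 <1
  x=-0.462: |R|=0.79210 <1
  x=-0.338: |R|=0.79800 <1
  x=-1.361: |R|=1.84414 >1
  x=-0.883: |R|=1.04520 >1
So |R|<1 on (-0.8400, 0).

z* = -0.8400.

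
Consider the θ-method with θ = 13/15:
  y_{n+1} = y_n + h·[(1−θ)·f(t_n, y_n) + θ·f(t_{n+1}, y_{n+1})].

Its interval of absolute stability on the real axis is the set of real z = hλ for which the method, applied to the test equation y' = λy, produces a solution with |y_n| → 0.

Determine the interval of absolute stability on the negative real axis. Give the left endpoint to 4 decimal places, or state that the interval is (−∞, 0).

interval (−∞, 0).

On y'=λy, z=hλ:
  y_{n+1} = y_n + z·[2/15·y_n + 13/15·y_{n+1}] ⇒ (1 − 13/15z)y_{n+1} = (1 + 2/15z)y_n
  so R(z) = (1 + 2/15z)/(1 − 13/15z).

Find x<0 with |R(x)|<1.
x=-0.98: |R|=0.4701
x=-2: |R|=0.2683
x=-10: |R|=0.0345
x=-100: |R|=0.1407
θ=13/15≥1/2 ⇒ |1+2/15x|<|1−13/15x| ∀x<0 ⇒ interval (−∞,0).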